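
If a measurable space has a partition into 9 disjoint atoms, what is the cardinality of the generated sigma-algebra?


Each element of the sigma-algebra is a union of some subset of the 9 atoms.
The number of such subsets is 2^9 = 512.


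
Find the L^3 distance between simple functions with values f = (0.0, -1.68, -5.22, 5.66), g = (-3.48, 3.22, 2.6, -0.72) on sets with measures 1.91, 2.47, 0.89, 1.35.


Step 1: Compute differences f_i - g_i:
  0.0 - -3.48 = 3.48
  -1.68 - 3.22 = -4.9
  -5.22 - 2.6 = -7.82
  5.66 - -0.72 = 6.38
Step 2: Compute |diff|^3 * measure for each set:
  |3.48|^3 * 1.91 = 42.144192 * 1.91 = 80.495407
  |-4.9|^3 * 2.47 = 117.649 * 2.47 = 290.59303
  |-7.82|^3 * 0.89 = 478.211768 * 0.89 = 425.608474
  |6.38|^3 * 1.35 = 259.694072 * 1.35 = 350.586997
Step 3: Sum = 1147.283907
Step 4: ||f-g||_3 = (1147.283907)^(1/3) = 10.468641


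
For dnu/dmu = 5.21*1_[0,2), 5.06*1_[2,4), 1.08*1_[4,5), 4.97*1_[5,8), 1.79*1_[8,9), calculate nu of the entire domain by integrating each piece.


Integrate each piece of the Radon-Nikodym derivative:
Step 1: integral_0^2 5.21 dx = 5.21*(2-0) = 5.21*2 = 10.42
Step 2: integral_2^4 5.06 dx = 5.06*(4-2) = 5.06*2 = 10.12
Step 3: integral_4^5 1.08 dx = 1.08*(5-4) = 1.08*1 = 1.08
Step 4: integral_5^8 4.97 dx = 4.97*(8-5) = 4.97*3 = 14.91
Step 5: integral_8^9 1.79 dx = 1.79*(9-8) = 1.79*1 = 1.79
Total: 10.42 + 10.12 + 1.08 + 14.91 + 1.79 = 38.32


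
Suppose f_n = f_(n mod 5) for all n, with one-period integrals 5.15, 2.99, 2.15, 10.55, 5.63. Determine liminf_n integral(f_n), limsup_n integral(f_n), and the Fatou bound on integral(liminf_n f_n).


The sequence (integral(f_n)) is periodic with period 5, repeating the values 5.15, 2.99, 2.15, 10.55, 5.63 indefinitely.
Step 1: For a periodic sequence, every tail (a_m, a_(m+1), ...) contains all 5 period values infinitely often.
Step 2: Hence inf of every tail = min of the period values = min(5.15, 2.99, 2.15, 10.55, 5.63) = 2.15.
        liminf_n integral(f_n) = sup over m of (inf of tail from m) = 2.15.
Step 3: Similarly sup of every tail = max of the period values = 10.55.
        limsup_n integral(f_n) = 10.55.
Step 4: Fatou's lemma: integral(liminf_n f_n) <= liminf_n integral(f_n) = 2.15.
        So the integral of the pointwise liminf is at most 2.15.


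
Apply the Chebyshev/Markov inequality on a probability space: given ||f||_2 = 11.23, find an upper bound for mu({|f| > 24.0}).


Chebyshev/Markov inequality: mu(|f| > eps) <= (||f||_p / eps)^p
Step 1: ||f||_2 / eps = 11.23 / 24.0 = 0.467917
Step 2: Raise to power p = 2:
  (0.467917)^2 = 0.218946
Step 3: Therefore mu(|f| > 24.0) <= 0.218946


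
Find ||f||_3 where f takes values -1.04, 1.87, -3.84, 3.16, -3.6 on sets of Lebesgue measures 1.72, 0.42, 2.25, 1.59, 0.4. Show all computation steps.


Step 1: Compute |f_i|^3 for each value:
  |-1.04|^3 = 1.124864
  |1.87|^3 = 6.539203
  |-3.84|^3 = 56.623104
  |3.16|^3 = 31.554496
  |-3.6|^3 = 46.656
Step 2: Multiply by measures and sum:
  1.124864 * 1.72 = 1.934766
  6.539203 * 0.42 = 2.746465
  56.623104 * 2.25 = 127.401984
  31.554496 * 1.59 = 50.171649
  46.656 * 0.4 = 18.6624
Sum = 1.934766 + 2.746465 + 127.401984 + 50.171649 + 18.6624 = 200.917264
Step 3: Take the p-th root:
||f||_3 = (200.917264)^(1/3) = 5.856962


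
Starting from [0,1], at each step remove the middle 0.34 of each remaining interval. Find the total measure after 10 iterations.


Step 1: At each step, fraction remaining = 1 - 0.34 = 0.66
Step 2: After 10 steps, measure = (0.66)^10
Result = 0.015683


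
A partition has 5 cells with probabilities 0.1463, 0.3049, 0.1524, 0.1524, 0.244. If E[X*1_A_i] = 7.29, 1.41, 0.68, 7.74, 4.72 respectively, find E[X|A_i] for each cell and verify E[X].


For each cell A_i: E[X|A_i] = E[X*1_A_i] / P(A_i)
Step 1: E[X|A_1] = 7.29 / 0.1463 = 49.829118
Step 2: E[X|A_2] = 1.41 / 0.3049 = 4.624467
Step 3: E[X|A_3] = 0.68 / 0.1524 = 4.461942
Step 4: E[X|A_4] = 7.74 / 0.1524 = 50.787402
Step 5: E[X|A_5] = 4.72 / 0.244 = 19.344262
Verification: E[X] = sum E[X*1_A_i] = 7.29 + 1.41 + 0.68 + 7.74 + 4.72 = 21.84


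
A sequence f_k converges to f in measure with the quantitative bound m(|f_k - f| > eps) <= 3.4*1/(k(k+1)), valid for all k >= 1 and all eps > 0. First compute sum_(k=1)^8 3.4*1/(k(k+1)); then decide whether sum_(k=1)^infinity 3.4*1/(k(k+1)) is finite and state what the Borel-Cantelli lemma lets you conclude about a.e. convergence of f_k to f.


Step 1: List the terms 3.4*1/(k(k+1)) for k = 1 to 8:
  k=1: 1.7
  k=2: 0.566667
  k=3: 0.283333
  k=4: 0.17
  k=5: 0.113333
  k=6: 0.080952
  k=7: 0.060714
  k=8: 0.047222
Step 2: Partial sum = 1.7 + 0.566667 + 0.283333 + 0.17 + 0.113333 + 0.080952 + 0.060714 + 0.047222
     = 3.022222
Step 3: The full series sum_(k>=1) 3.4*1/(k(k+1)) converges (telescoping series sum 1/(k(k+1)) = 1; a constant multiple of a convergent series converges).
Step 4: Fix eps > 0. Since sum_k m(|f_k - f| > eps) < infinity, the Borel-Cantelli lemma gives
        m(limsup_k {|f_k - f| > eps}) = 0, i.e. for a.e. x, |f_k(x) - f(x)| <= eps for all large k.
        Applying this with eps = 1/j for j = 1, 2, ... and intersecting the countably many full-measure sets,
        for a.e. x we get limsup_k |f_k(x) - f(x)| <= 1/j for every j, hence f_k -> f almost everywhere.
Conclusion: series converges; Borel-Cantelli yields f_k -> f a.e.


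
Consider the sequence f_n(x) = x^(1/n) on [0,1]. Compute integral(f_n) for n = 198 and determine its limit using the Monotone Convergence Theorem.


At n = 198: f_198(x) = x^(1/198).
Step 1: integral(x^(1/198), 0, 1) = [x^(1/198+1) / (1/198+1)] from 0 to 1
     = 1 / (1/198 + 1) = 1 / ((198+1)/198) = 198/(198+1)
     = 198/199 = 0.994975
Step 2: As n -> infinity, f_n(x) = x^(1/n) -> 1 for x in (0,1], and f_n is increasing in n.
By MCT, lim_n integral(f_n) = integral(lim_n f_n) = integral(1, 0, 1) = 1.
Step 3: Verify convergence: 198/199 = 0.994975 -> 1


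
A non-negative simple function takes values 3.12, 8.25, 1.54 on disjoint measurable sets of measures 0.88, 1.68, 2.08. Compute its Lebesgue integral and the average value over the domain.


Step 1: Integral = sum(value_i * measure_i)
= 3.12*0.88 + 8.25*1.68 + 1.54*2.08
= 2.7456 + 13.86 + 3.2032
= 19.8088
Step 2: Total measure of domain = 0.88 + 1.68 + 2.08 = 4.64
Step 3: Average value = 19.8088 / 4.64 = 4.269138


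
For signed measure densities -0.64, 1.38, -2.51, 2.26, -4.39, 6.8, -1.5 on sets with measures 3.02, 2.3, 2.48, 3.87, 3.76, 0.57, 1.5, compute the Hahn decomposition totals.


Step 1: Compute signed measure on each set:
  Set 1: -0.64 * 3.02 = -1.9328
  Set 2: 1.38 * 2.3 = 3.174
  Set 3: -2.51 * 2.48 = -6.2248
  Set 4: 2.26 * 3.87 = 8.7462
  Set 5: -4.39 * 3.76 = -16.5064
  Set 6: 6.8 * 0.57 = 3.876
  Set 7: -1.5 * 1.5 = -2.25
Step 2: Total signed measure = (-1.9328) + (3.174) + (-6.2248) + (8.7462) + (-16.5064) + (3.876) + (-2.25)
     = -11.1178
Step 3: Positive part mu+(X) = sum of positive contributions = 15.7962
Step 4: Negative part mu-(X) = |sum of negative contributions| = 26.914


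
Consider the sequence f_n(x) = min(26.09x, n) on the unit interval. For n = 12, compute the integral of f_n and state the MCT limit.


f(x) = 26.09x on [0,1]; f_n(x) = min(26.09x, n). At n = 12:
Step 1: f(x) reaches 12 at x = 12/26.09 = 0.459946
Step 2: integral(f_12) = integral(26.09x, 0, 0.459946) + integral(12, 0.459946, 1)
       = 26.09*0.459946^2/2 + 12*(1 - 0.459946)
       = 2.759678 + 6.480644
       = 9.240322
Step 3: As n -> infinity, f_n increases to f, so by MCT integral(f_n) -> integral(f) = 26.09/2 = 13.045.
Convergence: integral(f_12) = 9.240322 -> 13.045 as n -> infinity


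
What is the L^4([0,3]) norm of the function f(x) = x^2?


Step 1: ||f||_4 = (integral_0^3 |x^2|^4 dx)^(1/4)
     = (integral_0^3 x^8 dx)^(1/4)
Step 2: integral_0^3 x^8 dx = [x^9/(9)] from 0 to 3 = 3^9/9
     = 19683/9 = 2187
Step 3: ||f||_4 = (2187)^(1/4) = 6.838521


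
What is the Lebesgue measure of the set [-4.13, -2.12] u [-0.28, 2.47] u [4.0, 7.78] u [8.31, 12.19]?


For pairwise disjoint intervals, m(union) = sum of lengths.
= (-2.12 - -4.13) + (2.47 - -0.28) + (7.78 - 4.0) + (12.19 - 8.31)
= 2.01 + 2.75 + 3.78 + 3.88
= 12.42


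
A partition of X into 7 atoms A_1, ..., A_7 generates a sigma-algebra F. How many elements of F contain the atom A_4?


Each element of F is a union of some subset S of the 7 atoms.
The element contains A_4 iff A_4 is in S.
So we count subsets S of {A_1,...,A_7} with A_4 in S: choose freely among the other 6 atoms.
Count = 2^(7-1) = 2^6 = 64.


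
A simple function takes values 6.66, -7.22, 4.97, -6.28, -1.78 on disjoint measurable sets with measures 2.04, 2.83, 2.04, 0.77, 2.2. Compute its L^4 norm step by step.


Step 1: Compute |f_i|^4 for each value:
  |6.66|^4 = 1967.419251
  |-7.22|^4 = 2717.370087
  |4.97|^4 = 610.134461
  |-6.28|^4 = 1555.387395
  |-1.78|^4 = 10.038759
Step 2: Multiply by measures and sum:
  1967.419251 * 2.04 = 4013.535273
  2717.370087 * 2.83 = 7690.157345
  610.134461 * 2.04 = 1244.6743
  1555.387395 * 0.77 = 1197.648294
  10.038759 * 2.2 = 22.085269
Sum = 4013.535273 + 7690.157345 + 1244.6743 + 1197.648294 + 22.085269 = 14168.10048
Step 3: Take the p-th root:
||f||_4 = (14168.10048)^(1/4) = 10.910079


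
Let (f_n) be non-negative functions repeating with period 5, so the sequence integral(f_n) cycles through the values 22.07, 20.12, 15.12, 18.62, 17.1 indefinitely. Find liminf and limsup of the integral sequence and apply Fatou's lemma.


The sequence (integral(f_n)) is periodic with period 5, repeating the values 22.07, 20.12, 15.12, 18.62, 17.1 indefinitely.
Step 1: For a periodic sequence, every tail (a_m, a_(m+1), ...) contains all 5 period values infinitely often.
Step 2: Hence inf of every tail = min of the period values = min(22.07, 20.12, 15.12, 18.62, 17.1) = 15.12.
        liminf_n integral(f_n) = sup over m of (inf of tail from m) = 15.12.
Step 3: Similarly sup of every tail = max of the period values = 22.07.
        limsup_n integral(f_n) = 22.07.
Step 4: Fatou's lemma: integral(liminf_n f_n) <= liminf_n integral(f_n) = 15.12.
        So the integral of the pointwise liminf is at most 15.12.


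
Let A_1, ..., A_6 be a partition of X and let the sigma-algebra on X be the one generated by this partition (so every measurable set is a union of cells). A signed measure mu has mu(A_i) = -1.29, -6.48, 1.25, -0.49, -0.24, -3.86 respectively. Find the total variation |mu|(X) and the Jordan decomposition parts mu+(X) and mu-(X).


Step 1: Every measurable set is a union of atoms (the cells / points), so a Hahn decomposition is
  obtained by grouping atoms by sign: P = union of atoms with mu > 0, N = union of the remaining atoms.
  Atoms in P (indices): 3;  atoms in N (indices): 1, 2, 4, 5, 6
  Positive values: 1.25
  Negative values: -1.29, -6.48, -0.49, -0.24, -3.86
Step 2: mu+(X) = mu(P) = sum of positive atom values = 1.25
Step 3: mu-(X) = -mu(N) = sum of |negative atom values| = 12.36
Step 4: |mu|(X) = mu+(X) + mu-(X) = 1.25 + 12.36 = 13.61


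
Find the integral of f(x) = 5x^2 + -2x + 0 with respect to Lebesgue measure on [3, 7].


The Lebesgue integral of a Riemann-integrable function agrees with the Riemann integral.
Antiderivative F(x) = (5/3)x^3 + (-2/2)x^2 + 0x
F(7) = (5/3)*7^3 + (-2/2)*7^2 + 0*7
     = (5/3)*343 + (-2/2)*49 + 0*7
     = 571.666667 + -49 + 0
     = 522.666667
F(3) = 36
Integral = F(7) - F(3) = 522.666667 - 36 = 486.666667


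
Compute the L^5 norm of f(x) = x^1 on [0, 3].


Step 1: ||f||_5 = (integral_0^3 |x^1|^5 dx)^(1/5)
     = (integral_0^3 x^5 dx)^(1/5)
Step 2: integral_0^3 x^5 dx = [x^6/(6)] from 0 to 3 = 3^6/6
     = 729/6 = 121.5
Step 3: ||f||_5 = (121.5)^(1/5) = 2.611652


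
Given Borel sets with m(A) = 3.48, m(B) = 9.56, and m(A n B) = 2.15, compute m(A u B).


By inclusion-exclusion: m(A u B) = m(A) + m(B) - m(A n B)
= 3.48 + 9.56 - 2.15
= 10.89


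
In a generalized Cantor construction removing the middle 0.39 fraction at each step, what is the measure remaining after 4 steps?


Step 1: At each step, fraction remaining = 1 - 0.39 = 0.61
Step 2: After 4 steps, measure = (0.61)^4
Step 3: Computing the power step by step:
  After step 1: 0.61
  After step 2: 0.3721
  After step 3: 0.226981
  After step 4: 0.138458
Result = 0.138458


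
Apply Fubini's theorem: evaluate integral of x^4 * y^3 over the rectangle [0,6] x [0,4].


By Fubini's theorem, the double integral factors as a product of single integrals:
Step 1: integral_0^6 x^4 dx = [x^5/5] from 0 to 6
     = 6^5/5 = 1555.2
Step 2: integral_0^4 y^3 dy = [y^4/4] from 0 to 4
     = 4^4/4 = 64
Step 3: Double integral = 1555.2 * 64 = 99532.8


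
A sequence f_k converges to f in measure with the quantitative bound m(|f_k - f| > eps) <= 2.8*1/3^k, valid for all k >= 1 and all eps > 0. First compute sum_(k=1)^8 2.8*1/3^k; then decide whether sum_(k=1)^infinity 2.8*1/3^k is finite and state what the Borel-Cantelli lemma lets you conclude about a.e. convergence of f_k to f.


Step 1: List the terms 2.8*1/3^k for k = 1 to 8:
  k=1: 0.933333
  k=2: 0.311111
  k=3: 0.103704
  k=4: 0.034568
  k=5: 0.011523
  k=6: 0.003841
  k=7: 0.00128
  k=8: 4.267642e-04
Step 2: Partial sum = 0.933333 + 0.311111 + 0.103704 + 0.034568 + 0.011523 + 0.003841 + 0.00128 + 4.267642e-04
     = 1.399787
Step 3: The full series sum_(k>=1) 2.8*1/3^k converges (geometric series with ratio 1/3 < 1; a constant multiple of a convergent series converges).
Step 4: Fix eps > 0. Since sum_k m(|f_k - f| > eps) < infinity, the Borel-Cantelli lemma gives
        m(limsup_k {|f_k - f| > eps}) = 0, i.e. for a.e. x, |f_k(x) - f(x)| <= eps for all large k.
        Applying this with eps = 1/j for j = 1, 2, ... and intersecting the countably many full-measure sets,
        for a.e. x we get limsup_k |f_k(x) - f(x)| <= 1/j for every j, hence f_k -> f almost everywhere.
Conclusion: series converges; Borel-Cantelli yields f_k -> f a.e.


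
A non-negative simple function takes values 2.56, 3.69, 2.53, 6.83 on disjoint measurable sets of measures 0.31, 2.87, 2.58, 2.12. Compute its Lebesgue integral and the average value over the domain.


Step 1: Integral = sum(value_i * measure_i)
= 2.56*0.31 + 3.69*2.87 + 2.53*2.58 + 6.83*2.12
= 0.7936 + 10.5903 + 6.5274 + 14.4796
= 32.3909
Step 2: Total measure of domain = 0.31 + 2.87 + 2.58 + 2.12 = 7.88
Step 3: Average value = 32.3909 / 7.88 = 4.11052


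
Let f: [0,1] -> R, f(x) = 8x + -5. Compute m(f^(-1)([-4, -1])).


f^(-1)([-4, -1]) = {x : -4 <= 8x + -5 <= -1}
Solving: (-4 - -5)/8 <= x <= (-1 - -5)/8
= [0.125, 0.5]
Intersecting with [0,1]: [0.125, 0.5]
Measure = 0.5 - 0.125 = 0.375


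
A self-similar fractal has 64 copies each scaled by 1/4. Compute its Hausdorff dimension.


For a self-similar set with N copies scaled by 1/r:
dim_H = log(N)/log(r) = log(64)/log(4)
= 4.158883/1.386294
= 3


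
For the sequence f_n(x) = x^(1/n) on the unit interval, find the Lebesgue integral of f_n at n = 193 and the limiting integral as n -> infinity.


At n = 193: f_193(x) = x^(1/193).
Step 1: integral(x^(1/193), 0, 1) = [x^(1/193+1) / (1/193+1)] from 0 to 1
     = 1 / (1/193 + 1) = 1 / ((193+1)/193) = 193/(193+1)
     = 193/194 = 0.994845
Step 2: As n -> infinity, f_n(x) = x^(1/n) -> 1 for x in (0,1], and f_n is increasing in n.
By MCT, lim_n integral(f_n) = integral(lim_n f_n) = integral(1, 0, 1) = 1.
Step 3: Verify convergence: 193/194 = 0.994845 -> 1


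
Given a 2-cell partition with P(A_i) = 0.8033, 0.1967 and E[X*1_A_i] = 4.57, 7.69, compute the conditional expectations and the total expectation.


For each cell A_i: E[X|A_i] = E[X*1_A_i] / P(A_i)
Step 1: E[X|A_1] = 4.57 / 0.8033 = 5.689033
Step 2: E[X|A_2] = 7.69 / 0.1967 = 39.095069
Verification: E[X] = sum E[X*1_A_i] = 4.57 + 7.69 = 12.26


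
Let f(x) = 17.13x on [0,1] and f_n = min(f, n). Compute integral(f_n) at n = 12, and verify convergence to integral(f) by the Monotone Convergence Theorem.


f(x) = 17.13x on [0,1]; f_n(x) = min(17.13x, n). At n = 12:
Step 1: f(x) reaches 12 at x = 12/17.13 = 0.700525
Step 2: integral(f_12) = integral(17.13x, 0, 0.700525) + integral(12, 0.700525, 1)
       = 17.13*0.700525^2/2 + 12*(1 - 0.700525)
       = 4.203152 + 3.593695
       = 7.796848
Step 3: As n -> infinity, f_n increases to f, so by MCT integral(f_n) -> integral(f) = 17.13/2 = 8.565.
Convergence: integral(f_12) = 7.796848 -> 8.565 as n -> infinity


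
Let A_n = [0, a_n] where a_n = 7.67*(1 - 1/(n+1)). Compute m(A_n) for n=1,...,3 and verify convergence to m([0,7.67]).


By continuity of measure from below: if A_n increases to A, then m(A_n) -> m(A).
Here A = [0, 7.67], so m(A) = 7.67
Step 1: a_1 = 7.67*(1 - 1/2) = 3.835, m(A_1) = 3.835
Step 2: a_2 = 7.67*(1 - 1/3) = 5.1133, m(A_2) = 5.1133
Step 3: a_3 = 7.67*(1 - 1/4) = 5.7525, m(A_3) = 5.7525
Limit: m(A_n) -> m([0,7.67]) = 7.67


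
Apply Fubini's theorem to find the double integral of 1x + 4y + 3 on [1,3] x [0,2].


By Fubini, integrate in x first, then y.
Step 1: Fix y, integrate over x in [1,3]:
  integral(1x + 4y + 3, x=1..3)
  = 1*(3^2 - 1^2)/2 + (4y + 3)*(3 - 1)
  = 4 + (4y + 3)*2
  = 4 + 8y + 6
  = 10 + 8y
Step 2: Integrate over y in [0,2]:
  integral(10 + 8y, y=0..2)
  = 10*2 + 8*(2^2 - 0^2)/2
  = 20 + 16
  = 36


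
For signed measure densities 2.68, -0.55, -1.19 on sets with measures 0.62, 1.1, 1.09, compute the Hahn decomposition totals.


Step 1: Compute signed measure on each set:
  Set 1: 2.68 * 0.62 = 1.6616
  Set 2: -0.55 * 1.1 = -0.605
  Set 3: -1.19 * 1.09 = -1.2971
Step 2: Total signed measure = (1.6616) + (-0.605) + (-1.2971)
     = -0.2405
Step 3: Positive part mu+(X) = sum of positive contributions = 1.6616
Step 4: Negative part mu-(X) = |sum of negative contributions| = 1.9021


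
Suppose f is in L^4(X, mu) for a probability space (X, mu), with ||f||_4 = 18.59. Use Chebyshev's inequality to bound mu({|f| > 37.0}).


Chebyshev/Markov inequality: mu(|f| > eps) <= (||f||_p / eps)^p
Step 1: ||f||_4 / eps = 18.59 / 37.0 = 0.502432
Step 2: Raise to power p = 4:
  (0.502432)^4 = 0.063725
Step 3: Therefore mu(|f| > 37.0) <= 0.063725


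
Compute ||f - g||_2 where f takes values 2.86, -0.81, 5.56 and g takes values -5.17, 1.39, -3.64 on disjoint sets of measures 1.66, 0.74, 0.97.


Step 1: Compute differences f_i - g_i:
  2.86 - -5.17 = 8.03
  -0.81 - 1.39 = -2.2
  5.56 - -3.64 = 9.2
Step 2: Compute |diff|^2 * measure for each set:
  |8.03|^2 * 1.66 = 64.4809 * 1.66 = 107.038294
  |-2.2|^2 * 0.74 = 4.84 * 0.74 = 3.5816
  |9.2|^2 * 0.97 = 84.64 * 0.97 = 82.1008
Step 3: Sum = 192.720694
Step 4: ||f-g||_2 = (192.720694)^(1/2) = 13.882388


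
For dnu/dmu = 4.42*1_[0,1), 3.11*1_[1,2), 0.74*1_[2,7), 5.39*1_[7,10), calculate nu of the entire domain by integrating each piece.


Integrate each piece of the Radon-Nikodym derivative:
Step 1: integral_0^1 4.42 dx = 4.42*(1-0) = 4.42*1 = 4.42
Step 2: integral_1^2 3.11 dx = 3.11*(2-1) = 3.11*1 = 3.11
Step 3: integral_2^7 0.74 dx = 0.74*(7-2) = 0.74*5 = 3.7
Step 4: integral_7^10 5.39 dx = 5.39*(10-7) = 5.39*3 = 16.17
Total: 4.42 + 3.11 + 3.7 + 16.17 = 27.4


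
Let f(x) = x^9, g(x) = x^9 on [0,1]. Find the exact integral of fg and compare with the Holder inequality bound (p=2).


Step 1: Exact integral of f*g = integral(x^18, 0, 1) = 1/19
     = 0.052632
Step 2: Holder bound with p=2, q=2:
  ||f||_p = (integral x^18 dx)^(1/2) = (1/19)^(1/2) = 0.229416
  ||g||_q = (integral x^18 dx)^(1/2) = (1/19)^(1/2) = 0.229416
Step 3: Holder bound = ||f||_p * ||g||_q = 0.229416 * 0.229416 = 0.052632
Verification: 0.052632 <= 0.052632 (Holder holds)


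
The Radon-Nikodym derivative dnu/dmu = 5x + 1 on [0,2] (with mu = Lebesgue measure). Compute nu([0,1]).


nu(A) = integral_A (dnu/dmu) dmu = integral_0^1 (5x + 1) dx
Step 1: Antiderivative F(x) = (5/2)x^2 + 1x
Step 2: F(1) = (5/2)*1^2 + 1*1 = 2.5 + 1 = 3.5
Step 3: F(0) = (5/2)*0^2 + 1*0 = 0.0 + 0 = 0.0
Step 4: nu([0,1]) = F(1) - F(0) = 3.5 - 0.0 = 3.5


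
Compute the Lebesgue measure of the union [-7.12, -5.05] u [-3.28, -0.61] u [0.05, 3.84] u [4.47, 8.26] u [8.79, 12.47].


For pairwise disjoint intervals, m(union) = sum of lengths.
= (-5.05 - -7.12) + (-0.61 - -3.28) + (3.84 - 0.05) + (8.26 - 4.47) + (12.47 - 8.79)
= 2.07 + 2.67 + 3.79 + 3.79 + 3.68
= 16


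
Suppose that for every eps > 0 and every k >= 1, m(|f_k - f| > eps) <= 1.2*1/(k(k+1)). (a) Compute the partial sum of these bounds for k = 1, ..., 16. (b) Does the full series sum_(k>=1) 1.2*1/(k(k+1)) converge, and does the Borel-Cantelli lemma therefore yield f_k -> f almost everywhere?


Step 1: List the terms 1.2*1/(k(k+1)) for k = 1 to 16:
  k=1: 0.6
  k=2: 0.2
  k=3: 0.1
  k=4: 0.06
  k=5: 0.04
  k=6: 0.028571
  k=7: 0.021429
  k=8: 0.016667
  k=9: 0.013333
  k=10: 0.010909
  k=11: 0.009091
  k=12: 0.007692
  k=13: 0.006593
  k=14: 0.005714
  k=15: 0.005
  k=16: 0.004412
Step 2: Partial sum = 0.6 + 0.2 + 0.1 + 0.06 + 0.04 + 0.028571 + 0.021429 + 0.016667 + 0.013333 + 0.010909 + 0.009091 + 0.007692 + 0.006593 + 0.005714 + 0.005 + 0.004412
     = 1.129412
Step 3: The full series sum_(k>=1) 1.2*1/(k(k+1)) converges (telescoping series sum 1/(k(k+1)) = 1; a constant multiple of a convergent series converges).
Step 4: Fix eps > 0. Since sum_k m(|f_k - f| > eps) < infinity, the Borel-Cantelli lemma gives
        m(limsup_k {|f_k - f| > eps}) = 0, i.e. for a.e. x, |f_k(x) - f(x)| <= eps for all large k.
        Applying this with eps = 1/j for j = 1, 2, ... and intersecting the countably many full-measure sets,
        for a.e. x we get limsup_k |f_k(x) - f(x)| <= 1/j for every j, hence f_k -> f almost everywhere.
Conclusion: series converges; Borel-Cantelli yields f_k -> f a.e.


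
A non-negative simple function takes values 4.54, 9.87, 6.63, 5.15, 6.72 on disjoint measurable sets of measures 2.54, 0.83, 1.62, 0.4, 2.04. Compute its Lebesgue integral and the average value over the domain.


Step 1: Integral = sum(value_i * measure_i)
= 4.54*2.54 + 9.87*0.83 + 6.63*1.62 + 5.15*0.4 + 6.72*2.04
= 11.5316 + 8.1921 + 10.7406 + 2.06 + 13.7088
= 46.2331
Step 2: Total measure of domain = 2.54 + 0.83 + 1.62 + 0.4 + 2.04 = 7.43
Step 3: Average value = 46.2331 / 7.43 = 6.22249


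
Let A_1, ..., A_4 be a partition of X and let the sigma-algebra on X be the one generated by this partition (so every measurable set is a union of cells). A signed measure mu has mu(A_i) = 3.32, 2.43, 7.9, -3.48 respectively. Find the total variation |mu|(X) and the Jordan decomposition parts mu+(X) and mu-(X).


Step 1: Every measurable set is a union of atoms (the cells / points), so a Hahn decomposition is
  obtained by grouping atoms by sign: P = union of atoms with mu > 0, N = union of the remaining atoms.
  Atoms in P (indices): 1, 2, 3;  atoms in N (indices): 4
  Positive values: 3.32, 2.43, 7.9
  Negative values: -3.48
Step 2: mu+(X) = mu(P) = sum of positive atom values = 13.65
Step 3: mu-(X) = -mu(N) = sum of |negative atom values| = 3.48
Step 4: |mu|(X) = mu+(X) + mu-(X) = 13.65 + 3.48 = 17.13


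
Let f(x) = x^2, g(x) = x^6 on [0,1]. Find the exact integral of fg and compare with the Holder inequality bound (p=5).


Step 1: Exact integral of f*g = integral(x^8, 0, 1) = 1/9
     = 0.111111
Step 2: Holder bound with p=5, q=1.25:
  ||f||_p = (integral x^10 dx)^(1/5) = (1/11)^(1/5) = 0.619044
  ||g||_q = (integral x^7.5 dx)^(1/1.25) = (1/8.5)^(1/1.25) = 0.180495
Step 3: Holder bound = ||f||_p * ||g||_q = 0.619044 * 0.180495 = 0.111734
Verification: 0.111111 <= 0.111734 (Holder holds)


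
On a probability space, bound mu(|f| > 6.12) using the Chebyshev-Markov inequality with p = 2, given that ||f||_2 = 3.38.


Chebyshev/Markov inequality: mu(|f| > eps) <= (||f||_p / eps)^p
Step 1: ||f||_2 / eps = 3.38 / 6.12 = 0.552288
Step 2: Raise to power p = 2:
  (0.552288)^2 = 0.305022
Step 3: Therefore mu(|f| > 6.12) <= 0.305022


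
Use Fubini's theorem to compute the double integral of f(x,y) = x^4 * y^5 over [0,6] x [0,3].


By Fubini's theorem, the double integral factors as a product of single integrals:
Step 1: integral_0^6 x^4 dx = [x^5/5] from 0 to 6
     = 6^5/5 = 1555.2
Step 2: integral_0^3 y^5 dy = [y^6/6] from 0 to 3
     = 3^6/6 = 121.5
Step 3: Double integral = 1555.2 * 121.5 = 188956.8


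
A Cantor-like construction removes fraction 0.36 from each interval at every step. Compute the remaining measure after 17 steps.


Step 1: At each step, fraction remaining = 1 - 0.36 = 0.64
Step 2: After 17 steps, measure = (0.64)^17
Result = 5.070602e-04


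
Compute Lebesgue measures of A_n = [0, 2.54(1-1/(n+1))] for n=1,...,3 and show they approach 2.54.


By continuity of measure from below: if A_n increases to A, then m(A_n) -> m(A).
Here A = [0, 2.54], so m(A) = 2.54
Step 1: a_1 = 2.54*(1 - 1/2) = 1.27, m(A_1) = 1.27
Step 2: a_2 = 2.54*(1 - 1/3) = 1.6933, m(A_2) = 1.6933
Step 3: a_3 = 2.54*(1 - 1/4) = 1.905, m(A_3) = 1.905
Limit: m(A_n) -> m([0,2.54]) = 2.54


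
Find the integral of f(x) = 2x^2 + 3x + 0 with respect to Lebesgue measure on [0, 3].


The Lebesgue integral of a Riemann-integrable function agrees with the Riemann integral.
Antiderivative F(x) = (2/3)x^3 + (3/2)x^2 + 0x
F(3) = (2/3)*3^3 + (3/2)*3^2 + 0*3
     = (2/3)*27 + (3/2)*9 + 0*3
     = 18 + 13.5 + 0
     = 31.5
F(0) = 0.0
Integral = F(3) - F(0) = 31.5 - 0.0 = 31.5


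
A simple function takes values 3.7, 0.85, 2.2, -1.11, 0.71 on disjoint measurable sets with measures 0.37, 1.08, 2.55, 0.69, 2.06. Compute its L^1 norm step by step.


Step 1: Compute |f_i|^1 for each value:
  |3.7|^1 = 3.7
  |0.85|^1 = 0.85
  |2.2|^1 = 2.2
  |-1.11|^1 = 1.11
  |0.71|^1 = 0.71
Step 2: Multiply by measures and sum:
  3.7 * 0.37 = 1.369
  0.85 * 1.08 = 0.918
  2.2 * 2.55 = 5.61
  1.11 * 0.69 = 0.7659
  0.71 * 2.06 = 1.4626
Sum = 1.369 + 0.918 + 5.61 + 0.7659 + 1.4626 = 10.1255
Step 3: Take the p-th root:
||f||_1 = (10.1255)^(1/1) = 10.1255


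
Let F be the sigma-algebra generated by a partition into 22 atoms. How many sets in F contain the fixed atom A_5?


Each element of F is a union of some subset S of the 22 atoms.
The element contains A_5 iff A_5 is in S.
So we count subsets S of {A_1,...,A_22} with A_5 in S: choose freely among the other 21 atoms.
Count = 2^(22-1) = 2^21 = 2097152.


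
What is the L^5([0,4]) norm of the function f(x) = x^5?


Step 1: ||f||_5 = (integral_0^4 |x^5|^5 dx)^(1/5)
     = (integral_0^4 x^25 dx)^(1/5)
Step 2: integral_0^4 x^25 dx = [x^26/(26)] from 0 to 4 = 4^26/26
     = 4503599627370496/26 = 1.732154e+14
Step 3: ||f||_5 = (1.732154e+14)^(1/5) = 704.234481


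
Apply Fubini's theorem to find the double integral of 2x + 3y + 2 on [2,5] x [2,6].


By Fubini, integrate in x first, then y.
Step 1: Fix y, integrate over x in [2,5]:
  integral(2x + 3y + 2, x=2..5)
  = 2*(5^2 - 2^2)/2 + (3y + 2)*(5 - 2)
  = 21 + (3y + 2)*3
  = 21 + 9y + 6
  = 27 + 9y
Step 2: Integrate over y in [2,6]:
  integral(27 + 9y, y=2..6)
  = 27*4 + 9*(6^2 - 2^2)/2
  = 108 + 144
  = 252


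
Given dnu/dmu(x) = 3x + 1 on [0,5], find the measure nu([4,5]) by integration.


nu(A) = integral_A (dnu/dmu) dmu = integral_4^5 (3x + 1) dx
Step 1: Antiderivative F(x) = (3/2)x^2 + 1x
Step 2: F(5) = (3/2)*5^2 + 1*5 = 37.5 + 5 = 42.5
Step 3: F(4) = (3/2)*4^2 + 1*4 = 24 + 4 = 28
Step 4: nu([4,5]) = F(5) - F(4) = 42.5 - 28 = 14.5


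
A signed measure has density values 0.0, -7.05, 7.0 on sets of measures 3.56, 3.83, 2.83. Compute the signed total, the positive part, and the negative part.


Step 1: Compute signed measure on each set:
  Set 1: 0.0 * 3.56 = 0.0
  Set 2: -7.05 * 3.83 = -27.0015
  Set 3: 7.0 * 2.83 = 19.81
Step 2: Total signed measure = (0.0) + (-27.0015) + (19.81)
     = -7.1915
Step 3: Positive part mu+(X) = sum of positive contributions = 19.81
Step 4: Negative part mu-(X) = |sum of negative contributions| = 27.0015


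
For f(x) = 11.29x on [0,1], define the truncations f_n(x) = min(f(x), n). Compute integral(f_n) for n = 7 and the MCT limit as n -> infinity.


f(x) = 11.29x on [0,1]; f_n(x) = min(11.29x, n). At n = 7:
Step 1: f(x) reaches 7 at x = 7/11.29 = 0.620018
Step 2: integral(f_7) = integral(11.29x, 0, 0.620018) + integral(7, 0.620018, 1)
       = 11.29*0.620018^2/2 + 7*(1 - 0.620018)
       = 2.170062 + 2.659876
       = 4.829938
Step 3: As n -> infinity, f_n increases to f, so by MCT integral(f_n) -> integral(f) = 11.29/2 = 5.645.
Convergence: integral(f_7) = 4.829938 -> 5.645 as n -> infinity


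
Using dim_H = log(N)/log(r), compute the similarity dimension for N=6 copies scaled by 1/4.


For a self-similar set with N copies scaled by 1/r:
dim_H = log(N)/log(r) = log(6)/log(4)
= 1.791759/1.386294
= 1.292481


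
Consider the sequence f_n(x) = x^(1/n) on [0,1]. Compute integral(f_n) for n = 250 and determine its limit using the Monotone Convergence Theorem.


At n = 250: f_250(x) = x^(1/250).
Step 1: integral(x^(1/250), 0, 1) = [x^(1/250+1) / (1/250+1)] from 0 to 1
     = 1 / (1/250 + 1) = 1 / ((250+1)/250) = 250/(250+1)
     = 250/251 = 0.996016
Step 2: As n -> infinity, f_n(x) = x^(1/n) -> 1 for x in (0,1], and f_n is increasing in n.
By MCT, lim_n integral(f_n) = integral(lim_n f_n) = integral(1, 0, 1) = 1.
Step 3: Verify convergence: 250/251 = 0.996016 -> 1


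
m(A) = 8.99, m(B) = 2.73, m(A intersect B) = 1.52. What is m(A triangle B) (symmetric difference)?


m(A Delta B) = m(A) + m(B) - 2*m(A n B)
= 8.99 + 2.73 - 2*1.52
= 8.99 + 2.73 - 3.04
= 8.68


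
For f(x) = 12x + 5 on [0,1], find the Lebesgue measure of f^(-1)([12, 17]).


f^(-1)([12, 17]) = {x : 12 <= 12x + 5 <= 17}
Solving: (12 - 5)/12 <= x <= (17 - 5)/12
= [0.583333, 1]
Intersecting with [0,1]: [0.583333, 1]
Measure = 1 - 0.583333 = 0.416667


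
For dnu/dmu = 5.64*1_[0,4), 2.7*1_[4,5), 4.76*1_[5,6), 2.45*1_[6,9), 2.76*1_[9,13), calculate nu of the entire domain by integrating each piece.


Integrate each piece of the Radon-Nikodym derivative:
Step 1: integral_0^4 5.64 dx = 5.64*(4-0) = 5.64*4 = 22.56
Step 2: integral_4^5 2.7 dx = 2.7*(5-4) = 2.7*1 = 2.7
Step 3: integral_5^6 4.76 dx = 4.76*(6-5) = 4.76*1 = 4.76
Step 4: integral_6^9 2.45 dx = 2.45*(9-6) = 2.45*3 = 7.35
Step 5: integral_9^13 2.76 dx = 2.76*(13-9) = 2.76*4 = 11.04
Total: 22.56 + 2.7 + 4.76 + 7.35 + 11.04 = 48.41


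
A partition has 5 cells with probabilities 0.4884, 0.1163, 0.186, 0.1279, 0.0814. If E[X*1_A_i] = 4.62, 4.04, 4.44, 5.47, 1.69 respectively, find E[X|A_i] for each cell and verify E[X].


For each cell A_i: E[X|A_i] = E[X*1_A_i] / P(A_i)
Step 1: E[X|A_1] = 4.62 / 0.4884 = 9.459459
Step 2: E[X|A_2] = 4.04 / 0.1163 = 34.737747
Step 3: E[X|A_3] = 4.44 / 0.186 = 23.870968
Step 4: E[X|A_4] = 5.47 / 0.1279 = 42.767787
Step 5: E[X|A_5] = 1.69 / 0.0814 = 20.761671
Verification: E[X] = sum E[X*1_A_i] = 4.62 + 4.04 + 4.44 + 5.47 + 1.69 = 20.26


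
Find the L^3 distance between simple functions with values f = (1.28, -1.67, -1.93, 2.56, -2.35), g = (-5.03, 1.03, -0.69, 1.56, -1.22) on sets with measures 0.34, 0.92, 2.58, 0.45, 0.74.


Step 1: Compute differences f_i - g_i:
  1.28 - -5.03 = 6.31
  -1.67 - 1.03 = -2.7
  -1.93 - -0.69 = -1.24
  2.56 - 1.56 = 1
  -2.35 - -1.22 = -1.13
Step 2: Compute |diff|^3 * measure for each set:
  |6.31|^3 * 0.34 = 251.239591 * 0.34 = 85.421461
  |-2.7|^3 * 0.92 = 19.683 * 0.92 = 18.10836
  |-1.24|^3 * 2.58 = 1.906624 * 2.58 = 4.91909
  |1|^3 * 0.45 = 1 * 0.45 = 0.45
  |-1.13|^3 * 0.74 = 1.442897 * 0.74 = 1.067744
Step 3: Sum = 109.966655
Step 4: ||f-g||_3 = (109.966655)^(1/3) = 4.790936


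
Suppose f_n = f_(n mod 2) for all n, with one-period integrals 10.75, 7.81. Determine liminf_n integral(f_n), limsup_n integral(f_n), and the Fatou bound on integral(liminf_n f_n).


The sequence (integral(f_n)) is periodic with period 2, repeating the values 10.75, 7.81 indefinitely.
Step 1: For a periodic sequence, every tail (a_m, a_(m+1), ...) contains all 2 period values infinitely often.
Step 2: Hence inf of every tail = min of the period values = min(10.75, 7.81) = 7.81.
        liminf_n integral(f_n) = sup over m of (inf of tail from m) = 7.81.
Step 3: Similarly sup of every tail = max of the period values = 10.75.
        limsup_n integral(f_n) = 10.75.
Step 4: Fatou's lemma: integral(liminf_n f_n) <= liminf_n integral(f_n) = 7.81.
        So the integral of the pointwise liminf is at most 7.81.


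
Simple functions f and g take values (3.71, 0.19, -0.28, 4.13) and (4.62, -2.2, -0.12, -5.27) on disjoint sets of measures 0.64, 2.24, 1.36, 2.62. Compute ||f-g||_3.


Step 1: Compute differences f_i - g_i:
  3.71 - 4.62 = -0.91
  0.19 - -2.2 = 2.39
  -0.28 - -0.12 = -0.16
  4.13 - -5.27 = 9.4
Step 2: Compute |diff|^3 * measure for each set:
  |-0.91|^3 * 0.64 = 0.753571 * 0.64 = 0.482285
  |2.39|^3 * 2.24 = 13.651919 * 2.24 = 30.580299
  |-0.16|^3 * 1.36 = 0.004096 * 1.36 = 0.005571
  |9.4|^3 * 2.62 = 830.584 * 2.62 = 2176.13008
Step 3: Sum = 2207.198235
Step 4: ||f-g||_3 = (2207.198235)^(1/3) = 13.020084


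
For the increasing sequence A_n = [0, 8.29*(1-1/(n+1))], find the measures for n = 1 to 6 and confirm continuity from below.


By continuity of measure from below: if A_n increases to A, then m(A_n) -> m(A).
Here A = [0, 8.29], so m(A) = 8.29
Step 1: a_1 = 8.29*(1 - 1/2) = 4.145, m(A_1) = 4.145
Step 2: a_2 = 8.29*(1 - 1/3) = 5.5267, m(A_2) = 5.5267
Step 3: a_3 = 8.29*(1 - 1/4) = 6.2175, m(A_3) = 6.2175
Step 4: a_4 = 8.29*(1 - 1/5) = 6.632, m(A_4) = 6.632
Step 5: a_5 = 8.29*(1 - 1/6) = 6.9083, m(A_5) = 6.9083
Step 6: a_6 = 8.29*(1 - 1/7) = 7.1057, m(A_6) = 7.1057
Limit: m(A_n) -> m([0,8.29]) = 8.29


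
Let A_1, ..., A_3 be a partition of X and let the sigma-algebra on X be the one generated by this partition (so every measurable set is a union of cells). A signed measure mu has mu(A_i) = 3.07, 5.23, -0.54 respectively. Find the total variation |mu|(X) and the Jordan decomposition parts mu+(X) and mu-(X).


Step 1: Every measurable set is a union of atoms (the cells / points), so a Hahn decomposition is
  obtained by grouping atoms by sign: P = union of atoms with mu > 0, N = union of the remaining atoms.
  Atoms in P (indices): 1, 2;  atoms in N (indices): 3
  Positive values: 3.07, 5.23
  Negative values: -0.54
Step 2: mu+(X) = mu(P) = sum of positive atom values = 8.3
Step 3: mu-(X) = -mu(N) = sum of |negative atom values| = 0.54
Step 4: |mu|(X) = mu+(X) + mu-(X) = 8.3 + 0.54 = 8.84


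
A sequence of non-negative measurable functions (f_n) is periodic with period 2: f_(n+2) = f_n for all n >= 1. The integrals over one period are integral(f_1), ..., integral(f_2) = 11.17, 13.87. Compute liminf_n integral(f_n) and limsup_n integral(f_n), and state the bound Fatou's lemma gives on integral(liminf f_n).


The sequence (integral(f_n)) is periodic with period 2, repeating the values 11.17, 13.87 indefinitely.
Step 1: For a periodic sequence, every tail (a_m, a_(m+1), ...) contains all 2 period values infinitely often.
Step 2: Hence inf of every tail = min of the period values = min(11.17, 13.87) = 11.17.
        liminf_n integral(f_n) = sup over m of (inf of tail from m) = 11.17.
Step 3: Similarly sup of every tail = max of the period values = 13.87.
        limsup_n integral(f_n) = 13.87.
Step 4: Fatou's lemma: integral(liminf_n f_n) <= liminf_n integral(f_n) = 11.17.
        So the integral of the pointwise liminf is at most 11.17.


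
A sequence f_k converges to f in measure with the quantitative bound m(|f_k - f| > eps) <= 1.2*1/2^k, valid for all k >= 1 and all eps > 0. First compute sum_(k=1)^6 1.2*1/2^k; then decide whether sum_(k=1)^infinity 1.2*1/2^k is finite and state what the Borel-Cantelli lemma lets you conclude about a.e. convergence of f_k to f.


Step 1: List the terms 1.2*1/2^k for k = 1 to 6:
  k=1: 0.6
  k=2: 0.3
  k=3: 0.15
  k=4: 0.075
  k=5: 0.0375
  k=6: 0.01875
Step 2: Partial sum = 0.6 + 0.3 + 0.15 + 0.075 + 0.0375 + 0.01875
     = 1.18125
Step 3: The full series sum_(k>=1) 1.2*1/2^k converges (geometric series with ratio 1/2 < 1; a constant multiple of a convergent series converges).
Step 4: Fix eps > 0. Since sum_k m(|f_k - f| > eps) < infinity, the Borel-Cantelli lemma gives
        m(limsup_k {|f_k - f| > eps}) = 0, i.e. for a.e. x, |f_k(x) - f(x)| <= eps for all large k.
        Applying this with eps = 1/j for j = 1, 2, ... and intersecting the countably many full-measure sets,
        for a.e. x we get limsup_k |f_k(x) - f(x)| <= 1/j for every j, hence f_k -> f almost everywhere.
Conclusion: series converges; Borel-Cantelli yields f_k -> f a.e.


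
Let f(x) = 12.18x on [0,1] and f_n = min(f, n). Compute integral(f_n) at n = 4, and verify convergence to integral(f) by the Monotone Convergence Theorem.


f(x) = 12.18x on [0,1]; f_n(x) = min(12.18x, n). At n = 4:
Step 1: f(x) reaches 4 at x = 4/12.18 = 0.328407
Step 2: integral(f_4) = integral(12.18x, 0, 0.328407) + integral(4, 0.328407, 1)
       = 12.18*0.328407^2/2 + 4*(1 - 0.328407)
       = 0.656814 + 2.686371
       = 3.343186
Step 3: As n -> infinity, f_n increases to f, so by MCT integral(f_n) -> integral(f) = 12.18/2 = 6.09.
Convergence: integral(f_4) = 3.343186 -> 6.09 as n -> infinity


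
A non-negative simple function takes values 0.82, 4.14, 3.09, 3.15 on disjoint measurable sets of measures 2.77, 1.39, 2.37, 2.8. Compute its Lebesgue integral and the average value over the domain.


Step 1: Integral = sum(value_i * measure_i)
= 0.82*2.77 + 4.14*1.39 + 3.09*2.37 + 3.15*2.8
= 2.2714 + 5.7546 + 7.3233 + 8.82
= 24.1693
Step 2: Total measure of domain = 2.77 + 1.39 + 2.37 + 2.8 = 9.33
Step 3: Average value = 24.1693 / 9.33 = 2.590493


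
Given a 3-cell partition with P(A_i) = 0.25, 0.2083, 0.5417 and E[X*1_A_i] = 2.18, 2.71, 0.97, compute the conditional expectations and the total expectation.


For each cell A_i: E[X|A_i] = E[X*1_A_i] / P(A_i)
Step 1: E[X|A_1] = 2.18 / 0.25 = 8.72
Step 2: E[X|A_2] = 2.71 / 0.2083 = 13.010082
Step 3: E[X|A_3] = 0.97 / 0.5417 = 1.790659
Verification: E[X] = sum E[X*1_A_i] = 2.18 + 2.71 + 0.97 = 5.86


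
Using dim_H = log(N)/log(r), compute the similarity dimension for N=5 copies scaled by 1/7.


For a self-similar set with N copies scaled by 1/r:
dim_H = log(N)/log(r) = log(5)/log(7)
= 1.609438/1.94591
= 0.827087


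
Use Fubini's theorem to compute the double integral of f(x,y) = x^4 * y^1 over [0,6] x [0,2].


By Fubini's theorem, the double integral factors as a product of single integrals:
Step 1: integral_0^6 x^4 dx = [x^5/5] from 0 to 6
     = 6^5/5 = 1555.2
Step 2: integral_0^2 y^1 dy = [y^2/2] from 0 to 2
     = 2^2/2 = 2
Step 3: Double integral = 1555.2 * 2 = 3110.4


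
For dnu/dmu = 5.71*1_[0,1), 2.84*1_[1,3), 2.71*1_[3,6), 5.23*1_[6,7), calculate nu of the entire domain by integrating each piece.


Integrate each piece of the Radon-Nikodym derivative:
Step 1: integral_0^1 5.71 dx = 5.71*(1-0) = 5.71*1 = 5.71
Step 2: integral_1^3 2.84 dx = 2.84*(3-1) = 2.84*2 = 5.68
Step 3: integral_3^6 2.71 dx = 2.71*(6-3) = 2.71*3 = 8.13
Step 4: integral_6^7 5.23 dx = 5.23*(7-6) = 5.23*1 = 5.23
Total: 5.71 + 5.68 + 8.13 + 5.23 = 24.75


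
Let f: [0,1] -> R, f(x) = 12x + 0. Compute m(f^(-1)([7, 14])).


f^(-1)([7, 14]) = {x : 7 <= 12x + 0 <= 14}
Solving: (7 - 0)/12 <= x <= (14 - 0)/12
= [0.583333, 1.166667]
Intersecting with [0,1]: [0.583333, 1]
Measure = 1 - 0.583333 = 0.416667


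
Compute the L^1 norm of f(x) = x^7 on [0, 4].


Step 1: ||f||_1 = (integral_0^4 |x^7|^1 dx)^(1/1)
     = (integral_0^4 x^7 dx)^(1/1)
Step 2: integral_0^4 x^7 dx = [x^8/(8)] from 0 to 4 = 4^8/8
     = 65536/8 = 8192
Step 3: ||f||_1 = (8192)^(1/1) = 8192


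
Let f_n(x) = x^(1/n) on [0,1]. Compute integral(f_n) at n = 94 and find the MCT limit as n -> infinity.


At n = 94: f_94(x) = x^(1/94).
Step 1: integral(x^(1/94), 0, 1) = [x^(1/94+1) / (1/94+1)] from 0 to 1
     = 1 / (1/94 + 1) = 1 / ((94+1)/94) = 94/(94+1)
     = 94/95 = 0.989474
Step 2: As n -> infinity, f_n(x) = x^(1/n) -> 1 for x in (0,1], and f_n is increasing in n.
By MCT, lim_n integral(f_n) = integral(lim_n f_n) = integral(1, 0, 1) = 1.
Step 3: Verify convergence: 94/95 = 0.989474 -> 1


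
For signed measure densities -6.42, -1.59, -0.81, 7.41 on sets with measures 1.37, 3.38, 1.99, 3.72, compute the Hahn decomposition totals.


Step 1: Compute signed measure on each set:
  Set 1: -6.42 * 1.37 = -8.7954
  Set 2: -1.59 * 3.38 = -5.3742
  Set 3: -0.81 * 1.99 = -1.6119
  Set 4: 7.41 * 3.72 = 27.5652
Step 2: Total signed measure = (-8.7954) + (-5.3742) + (-1.6119) + (27.5652)
     = 11.7837
Step 3: Positive part mu+(X) = sum of positive contributions = 27.5652
Step 4: Negative part mu-(X) = |sum of negative contributions| = 15.7815
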